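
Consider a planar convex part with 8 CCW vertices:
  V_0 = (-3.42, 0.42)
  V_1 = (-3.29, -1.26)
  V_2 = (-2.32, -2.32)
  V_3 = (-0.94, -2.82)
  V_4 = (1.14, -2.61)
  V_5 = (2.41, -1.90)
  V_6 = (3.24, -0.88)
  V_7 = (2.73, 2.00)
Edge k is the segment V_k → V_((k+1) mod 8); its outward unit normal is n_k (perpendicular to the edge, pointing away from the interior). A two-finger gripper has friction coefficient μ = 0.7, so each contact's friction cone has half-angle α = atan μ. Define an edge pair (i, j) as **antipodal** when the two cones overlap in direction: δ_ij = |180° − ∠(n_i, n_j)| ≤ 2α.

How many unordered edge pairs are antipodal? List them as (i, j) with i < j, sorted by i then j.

α = atan 0.7 = 34.99°;  2α = 69.98°
n_0 = (-0.9970, -0.0772)
n_1 = (-0.7377, -0.6751)
n_2 = (-0.3406, -0.9402)
n_3 = (+0.1005, -0.9949)
n_4 = (+0.4880, -0.8729)
n_5 = (+0.7756, -0.6312)
n_6 = (+0.9847, +0.1744)
n_7 = (-0.2488, +0.9685)
  (0,1): δ = 141.96°  ·
  (0,2): δ = 114.34°  ·
  (0,3): δ = 88.66°  ·
  (0,4): δ = 65.22°  ✓
  (0,5): δ = 43.56°  ✓
  (0,6): δ = 5.62°  ✓
  (0,7): δ = 99.98°  ·
  (1,2): δ = 152.38°  ·
  (1,3): δ = 126.70°  ·
  (1,4): δ = 103.25°  ·
  (1,5): δ = 81.60°  ·
  (1,6): δ = 32.42°  ✓
  (1,7): δ = 61.95°  ✓
  (2,3): δ = 154.32°  ·
  (2,4): δ = 130.88°  ·
  (2,5): δ = 109.22°  ·
  (2,6): δ = 60.04°  ✓
  (2,7): δ = 34.32°  ✓
  (3,4): δ = 156.56°  ·
  (3,5): δ = 134.90°  ·
  (3,6): δ = 85.72°  ·
  (3,7): δ = 8.64°  ✓
  (4,5): δ = 158.34°  ·
  (4,6): δ = 109.17°  ·
  (4,7): δ = 14.80°  ✓
  (5,6): δ = 130.82°  ·
  (5,7): δ = 36.46°  ✓
  (6,7): δ = 85.63°  ·
antipodal pairs: 10

count = 10; pairs: (0,4), (0,5), (0,6), (1,6), (1,7), (2,6), (2,7), (3,7), (4,7), (5,7)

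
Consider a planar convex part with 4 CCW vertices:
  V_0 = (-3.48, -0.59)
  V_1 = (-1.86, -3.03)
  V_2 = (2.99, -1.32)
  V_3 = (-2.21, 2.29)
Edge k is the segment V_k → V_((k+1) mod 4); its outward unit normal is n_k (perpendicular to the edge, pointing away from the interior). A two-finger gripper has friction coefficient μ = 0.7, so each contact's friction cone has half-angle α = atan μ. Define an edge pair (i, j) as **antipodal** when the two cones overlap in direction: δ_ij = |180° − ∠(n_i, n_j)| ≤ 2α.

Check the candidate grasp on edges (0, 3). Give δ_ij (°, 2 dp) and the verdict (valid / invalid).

α = atan 0.7 = 34.99°;  2α = 69.98°
edge 0: e_0 = (+1.62, -2.44);  n_0 = (-0.8331, -0.5531)
edge 3: e_3 = (-1.27, -2.88);  n_3 = (-0.9150, +0.4035)
∠(n_0, n_3) = 57.38°
δ = |180° − 57.38°| = 122.62°
122.62° > 2α = 69.98°  →  invalid

δ = 122.62°, invalid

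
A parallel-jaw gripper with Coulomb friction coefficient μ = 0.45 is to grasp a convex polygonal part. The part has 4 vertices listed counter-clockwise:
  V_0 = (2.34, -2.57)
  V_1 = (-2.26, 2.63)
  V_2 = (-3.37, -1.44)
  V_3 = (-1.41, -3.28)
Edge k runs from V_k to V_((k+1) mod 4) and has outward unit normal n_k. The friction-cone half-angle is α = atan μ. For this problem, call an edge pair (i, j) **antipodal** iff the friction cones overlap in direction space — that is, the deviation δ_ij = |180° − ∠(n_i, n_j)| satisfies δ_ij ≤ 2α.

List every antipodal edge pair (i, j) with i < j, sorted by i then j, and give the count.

count = 1; pairs: (0,2)

α = atan 0.45 = 24.23°;  2α = 48.46°
n_0 = (+0.7490, +0.6626)
n_1 = (-0.9648, +0.2631)
n_2 = (-0.6844, -0.7291)
n_3 = (+0.1860, -0.9825)
  (0,1): δ = 56.75°  ·
  (0,2): δ = 5.31°  ✓
  (0,3): δ = 59.22°  ·
  (1,2): δ = 117.94°  ·
  (1,3): δ = 64.02°  ·
  (2,3): δ = 126.09°  ·
antipodal pairs: 1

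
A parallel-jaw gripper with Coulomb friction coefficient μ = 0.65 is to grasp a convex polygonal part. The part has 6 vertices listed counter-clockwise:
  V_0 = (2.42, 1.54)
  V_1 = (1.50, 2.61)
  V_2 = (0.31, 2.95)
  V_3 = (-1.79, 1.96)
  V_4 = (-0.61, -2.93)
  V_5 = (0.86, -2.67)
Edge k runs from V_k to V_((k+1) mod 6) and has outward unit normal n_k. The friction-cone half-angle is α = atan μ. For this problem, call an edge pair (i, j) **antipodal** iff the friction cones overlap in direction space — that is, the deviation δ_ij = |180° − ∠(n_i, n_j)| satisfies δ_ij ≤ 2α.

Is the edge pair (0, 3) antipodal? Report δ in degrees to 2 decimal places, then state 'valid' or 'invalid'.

α = atan 0.65 = 33.02°;  2α = 66.05°
edge 0: e_0 = (-0.92, +1.07);  n_0 = (+0.7583, +0.6520)
edge 3: e_3 = (+1.18, -4.89);  n_3 = (-0.9721, -0.2346)
∠(n_0, n_3) = 152.88°
δ = |180° − 152.88°| = 27.12°
27.12° ≤ 2α = 66.05°  →  valid

δ = 27.12°, valid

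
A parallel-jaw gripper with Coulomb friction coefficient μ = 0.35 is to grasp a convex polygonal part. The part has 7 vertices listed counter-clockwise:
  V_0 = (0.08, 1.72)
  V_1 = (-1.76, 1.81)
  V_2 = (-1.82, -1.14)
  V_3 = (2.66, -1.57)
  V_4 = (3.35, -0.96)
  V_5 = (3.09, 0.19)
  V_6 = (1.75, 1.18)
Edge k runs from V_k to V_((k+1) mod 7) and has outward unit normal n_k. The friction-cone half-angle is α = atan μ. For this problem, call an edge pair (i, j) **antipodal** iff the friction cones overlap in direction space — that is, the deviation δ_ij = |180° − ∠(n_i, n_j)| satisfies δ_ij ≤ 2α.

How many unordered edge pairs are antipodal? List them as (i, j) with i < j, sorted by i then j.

α = atan 0.35 = 19.29°;  2α = 38.58°
n_0 = (+0.0489, +0.9988)
n_1 = (-0.9998, +0.0203)
n_2 = (-0.0955, -0.9954)
n_3 = (+0.6623, -0.7492)
n_4 = (+0.9754, +0.2205)
n_5 = (+0.5942, +0.8043)
n_6 = (+0.3077, +0.9515)
  (0,1): δ = 88.36°  ·
  (0,2): δ = 2.68°  ✓
  (0,3): δ = 44.28°  ·
  (0,4): δ = 105.54°  ·
  (0,5): δ = 146.34°  ·
  (0,6): δ = 164.88°  ·
  (1,2): δ = 94.32°  ·
  (1,3): δ = 47.36°  ·
  (1,4): δ = 13.90°  ✓
  (1,5): δ = 54.71°  ·
  (1,6): δ = 73.25°  ·
  (2,3): δ = 133.04°  ·
  (2,4): δ = 71.78°  ·
  (2,5): δ = 30.97°  ✓
  (2,6): δ = 12.44°  ✓
  (3,4): δ = 118.74°  ·
  (3,5): δ = 77.94°  ·
  (3,6): δ = 59.40°  ·
  (4,5): δ = 139.20°  ·
  (4,6): δ = 120.66°  ·
  (5,6): δ = 161.46°  ·
antipodal pairs: 4

count = 4; pairs: (0,2), (1,4), (2,5), (2,6)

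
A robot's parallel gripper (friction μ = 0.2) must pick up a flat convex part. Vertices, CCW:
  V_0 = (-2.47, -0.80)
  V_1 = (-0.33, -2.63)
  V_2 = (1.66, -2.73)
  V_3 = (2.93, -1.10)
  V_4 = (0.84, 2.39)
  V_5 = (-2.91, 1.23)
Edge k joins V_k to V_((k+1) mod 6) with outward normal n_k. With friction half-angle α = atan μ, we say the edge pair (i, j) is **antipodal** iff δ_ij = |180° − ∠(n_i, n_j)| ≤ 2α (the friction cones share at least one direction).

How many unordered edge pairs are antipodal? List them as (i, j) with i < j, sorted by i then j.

count = 3; pairs: (0,3), (1,4), (3,5)

α = atan 0.2 = 11.31°;  2α = 22.62°
n_0 = (-0.6499, -0.7600)
n_1 = (-0.0502, -0.9987)
n_2 = (+0.7888, -0.6146)
n_3 = (+0.8579, +0.5138)
n_4 = (-0.2955, +0.9553)
n_5 = (-0.9773, -0.2118)
  (0,1): δ = 142.34°  ·
  (0,2): δ = 87.39°  ·
  (0,3): δ = 18.55°  ✓
  (0,4): δ = 57.72°  ·
  (0,5): δ = 142.76°  ·
  (1,2): δ = 125.05°  ·
  (1,3): δ = 56.21°  ·
  (1,4): δ = 20.07°  ✓
  (1,5): δ = 105.11°  ·
  (2,3): δ = 111.16°  ·
  (2,4): δ = 34.89°  ·
  (2,5): δ = 50.15°  ·
  (3,4): δ = 103.73°  ·
  (3,5): δ = 18.69°  ✓
  (4,5): δ = 94.96°  ·
antipodal pairs: 3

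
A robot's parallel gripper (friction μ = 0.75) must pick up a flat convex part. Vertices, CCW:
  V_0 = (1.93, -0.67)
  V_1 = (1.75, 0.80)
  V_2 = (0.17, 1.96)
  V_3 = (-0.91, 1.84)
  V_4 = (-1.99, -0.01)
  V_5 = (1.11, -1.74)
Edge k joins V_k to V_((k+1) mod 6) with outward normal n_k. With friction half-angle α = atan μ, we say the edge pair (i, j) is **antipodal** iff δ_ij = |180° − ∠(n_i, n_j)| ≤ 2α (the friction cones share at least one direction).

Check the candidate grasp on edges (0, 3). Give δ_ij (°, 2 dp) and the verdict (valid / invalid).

δ = 37.26°, valid

α = atan 0.75 = 36.87°;  2α = 73.74°
edge 0: e_0 = (-0.18, +1.47);  n_0 = (+0.9926, +0.1215)
edge 3: e_3 = (-1.08, -1.85);  n_3 = (-0.8636, +0.5042)
∠(n_0, n_3) = 142.74°
δ = |180° − 142.74°| = 37.26°
37.26° ≤ 2α = 73.74°  →  valid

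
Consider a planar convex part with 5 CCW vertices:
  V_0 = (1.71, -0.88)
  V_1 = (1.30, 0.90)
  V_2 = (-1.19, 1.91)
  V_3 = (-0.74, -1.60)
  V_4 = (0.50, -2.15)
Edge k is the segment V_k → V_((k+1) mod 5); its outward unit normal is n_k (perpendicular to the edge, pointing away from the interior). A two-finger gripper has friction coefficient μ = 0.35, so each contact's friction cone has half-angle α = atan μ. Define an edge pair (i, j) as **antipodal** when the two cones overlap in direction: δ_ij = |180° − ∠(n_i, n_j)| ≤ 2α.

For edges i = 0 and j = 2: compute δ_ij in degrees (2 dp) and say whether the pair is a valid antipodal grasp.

α = atan 0.35 = 19.29°;  2α = 38.58°
edge 0: e_0 = (-0.41, +1.78);  n_0 = (+0.9745, +0.2245)
edge 2: e_2 = (+0.45, -3.51);  n_2 = (-0.9919, -0.1272)
∠(n_0, n_2) = 174.33°
δ = |180° − 174.33°| = 5.67°
5.67° ≤ 2α = 38.58°  →  valid

δ = 5.67°, valid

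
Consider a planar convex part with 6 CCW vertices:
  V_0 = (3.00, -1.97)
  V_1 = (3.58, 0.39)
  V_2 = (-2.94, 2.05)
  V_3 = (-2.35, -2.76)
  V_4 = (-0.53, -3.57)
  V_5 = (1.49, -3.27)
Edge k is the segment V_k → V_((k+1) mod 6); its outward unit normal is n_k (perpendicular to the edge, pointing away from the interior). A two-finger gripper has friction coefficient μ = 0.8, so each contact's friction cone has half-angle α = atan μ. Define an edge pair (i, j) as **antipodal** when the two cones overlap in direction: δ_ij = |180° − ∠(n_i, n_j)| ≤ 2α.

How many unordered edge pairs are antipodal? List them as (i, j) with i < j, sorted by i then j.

count = 6; pairs: (0,2), (1,2), (1,3), (1,4), (1,5), (2,5)

α = atan 0.8 = 38.66°;  2α = 77.32°
n_0 = (+0.9711, -0.2387)
n_1 = (+0.2467, +0.9691)
n_2 = (-0.9926, -0.1217)
n_3 = (-0.4066, -0.9136)
n_4 = (+0.1469, -0.9892)
n_5 = (+0.6524, -0.7578)
  (0,1): δ = 90.48°  ·
  (0,2): δ = 20.80°  ✓
  (0,3): δ = 79.82°  ·
  (0,4): δ = 112.26°  ·
  (0,5): δ = 144.53°  ·
  (1,2): δ = 68.72°  ✓
  (1,3): δ = 9.71°  ✓
  (1,4): δ = 22.73°  ✓
  (1,5): δ = 55.01°  ✓
  (2,3): δ = 120.98°  ·
  (2,4): δ = 88.55°  ·
  (2,5): δ = 56.27°  ✓
  (3,4): δ = 147.56°  ·
  (3,5): δ = 115.28°  ·
  (4,5): δ = 147.72°  ·
antipodal pairs: 6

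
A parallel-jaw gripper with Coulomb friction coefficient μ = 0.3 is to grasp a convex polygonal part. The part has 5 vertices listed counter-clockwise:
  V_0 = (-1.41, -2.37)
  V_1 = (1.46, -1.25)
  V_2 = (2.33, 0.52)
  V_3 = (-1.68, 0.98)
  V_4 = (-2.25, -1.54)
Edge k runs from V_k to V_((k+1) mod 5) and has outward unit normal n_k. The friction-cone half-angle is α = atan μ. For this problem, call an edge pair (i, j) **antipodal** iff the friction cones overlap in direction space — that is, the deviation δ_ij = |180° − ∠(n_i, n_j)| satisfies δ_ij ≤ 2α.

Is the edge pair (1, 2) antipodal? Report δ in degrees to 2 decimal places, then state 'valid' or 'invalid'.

α = atan 0.3 = 16.70°;  2α = 33.40°
edge 1: e_1 = (+0.87, +1.77);  n_1 = (+0.8974, -0.4411)
edge 2: e_2 = (-4.01, +0.46);  n_2 = (+0.1140, +0.9935)
∠(n_1, n_2) = 109.63°
δ = |180° − 109.63°| = 70.37°
70.37° > 2α = 33.40°  →  invalid

δ = 70.37°, invalid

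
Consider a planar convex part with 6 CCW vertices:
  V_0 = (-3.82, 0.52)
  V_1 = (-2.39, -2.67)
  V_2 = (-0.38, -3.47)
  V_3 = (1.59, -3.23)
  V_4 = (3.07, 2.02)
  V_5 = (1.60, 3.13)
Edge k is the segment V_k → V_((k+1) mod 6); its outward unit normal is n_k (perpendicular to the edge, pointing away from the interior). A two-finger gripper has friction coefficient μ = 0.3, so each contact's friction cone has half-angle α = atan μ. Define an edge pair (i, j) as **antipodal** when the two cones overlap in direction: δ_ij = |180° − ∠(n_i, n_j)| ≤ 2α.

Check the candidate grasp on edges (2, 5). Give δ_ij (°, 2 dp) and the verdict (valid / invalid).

δ = 18.77°, valid

α = atan 0.3 = 16.70°;  2α = 33.40°
edge 2: e_2 = (+1.97, +0.24);  n_2 = (+0.1209, -0.9927)
edge 5: e_5 = (-5.42, -2.61);  n_5 = (-0.4339, +0.9010)
∠(n_2, n_5) = 161.23°
δ = |180° − 161.23°| = 18.77°
18.77° ≤ 2α = 33.40°  →  valid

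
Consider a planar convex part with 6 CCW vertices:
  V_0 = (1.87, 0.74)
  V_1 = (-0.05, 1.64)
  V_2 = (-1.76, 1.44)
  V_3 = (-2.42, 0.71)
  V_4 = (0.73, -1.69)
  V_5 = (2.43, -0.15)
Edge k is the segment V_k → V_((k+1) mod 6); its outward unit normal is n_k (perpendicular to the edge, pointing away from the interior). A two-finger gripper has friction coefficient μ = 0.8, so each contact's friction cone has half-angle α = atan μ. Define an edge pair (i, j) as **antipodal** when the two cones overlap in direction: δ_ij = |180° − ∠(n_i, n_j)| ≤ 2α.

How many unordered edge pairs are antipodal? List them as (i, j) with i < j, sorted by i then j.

α = atan 0.8 = 38.66°;  2α = 77.32°
n_0 = (+0.4244, +0.9055)
n_1 = (-0.1162, +0.9932)
n_2 = (-0.7418, +0.6706)
n_3 = (-0.6060, -0.7954)
n_4 = (+0.6714, -0.7411)
n_5 = (+0.8464, +0.5326)
  (0,1): δ = 148.21°  ·
  (0,2): δ = 107.00°  ·
  (0,3): δ = 12.19°  ✓
  (0,4): δ = 67.29°  ✓
  (0,5): δ = 147.29°  ·
  (1,2): δ = 138.79°  ·
  (1,3): δ = 43.97°  ✓
  (1,4): δ = 35.50°  ✓
  (1,5): δ = 115.51°  ·
  (2,3): δ = 85.19°  ·
  (2,4): δ = 5.71°  ✓
  (2,5): δ = 74.30°  ✓
  (3,4): δ = 100.52°  ·
  (3,5): δ = 20.52°  ✓
  (4,5): δ = 99.99°  ·
antipodal pairs: 7

count = 7; pairs: (0,3), (0,4), (1,3), (1,4), (2,4), (2,5), (3,5)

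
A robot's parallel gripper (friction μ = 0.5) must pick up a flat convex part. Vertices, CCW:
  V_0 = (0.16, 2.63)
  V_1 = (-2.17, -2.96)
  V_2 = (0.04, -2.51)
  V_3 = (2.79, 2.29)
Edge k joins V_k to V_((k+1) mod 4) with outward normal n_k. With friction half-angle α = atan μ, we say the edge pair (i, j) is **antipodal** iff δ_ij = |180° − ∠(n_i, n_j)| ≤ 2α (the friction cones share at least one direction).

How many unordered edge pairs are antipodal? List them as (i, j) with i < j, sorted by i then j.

α = atan 0.5 = 26.57°;  2α = 53.13°
n_0 = (-0.9230, +0.3847)
n_1 = (+0.1995, -0.9799)
n_2 = (+0.8677, -0.4971)
n_3 = (+0.1282, +0.9917)
  (0,1): δ = 55.86°  ·
  (0,2): δ = 7.18°  ✓
  (0,3): δ = 105.26°  ·
  (1,2): δ = 131.32°  ·
  (1,3): δ = 18.88°  ✓
  (2,3): δ = 67.56°  ·
antipodal pairs: 2

count = 2; pairs: (0,2), (1,3)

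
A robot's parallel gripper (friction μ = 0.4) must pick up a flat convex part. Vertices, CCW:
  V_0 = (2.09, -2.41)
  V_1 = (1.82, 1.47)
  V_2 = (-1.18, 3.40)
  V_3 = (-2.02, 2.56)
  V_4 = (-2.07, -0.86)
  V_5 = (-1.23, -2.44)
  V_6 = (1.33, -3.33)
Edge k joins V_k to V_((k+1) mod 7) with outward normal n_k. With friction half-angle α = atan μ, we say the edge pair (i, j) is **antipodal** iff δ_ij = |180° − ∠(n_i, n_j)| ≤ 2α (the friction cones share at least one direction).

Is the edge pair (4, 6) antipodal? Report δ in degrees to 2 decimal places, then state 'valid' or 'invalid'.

α = atan 0.4 = 21.80°;  2α = 43.60°
edge 4: e_4 = (+0.84, -1.58);  n_4 = (-0.8830, -0.4694)
edge 6: e_6 = (+0.76, +0.92);  n_6 = (+0.7710, -0.6369)
∠(n_4, n_6) = 112.44°
δ = |180° − 112.44°| = 67.56°
67.56° > 2α = 43.60°  →  invalid

δ = 67.56°, invalid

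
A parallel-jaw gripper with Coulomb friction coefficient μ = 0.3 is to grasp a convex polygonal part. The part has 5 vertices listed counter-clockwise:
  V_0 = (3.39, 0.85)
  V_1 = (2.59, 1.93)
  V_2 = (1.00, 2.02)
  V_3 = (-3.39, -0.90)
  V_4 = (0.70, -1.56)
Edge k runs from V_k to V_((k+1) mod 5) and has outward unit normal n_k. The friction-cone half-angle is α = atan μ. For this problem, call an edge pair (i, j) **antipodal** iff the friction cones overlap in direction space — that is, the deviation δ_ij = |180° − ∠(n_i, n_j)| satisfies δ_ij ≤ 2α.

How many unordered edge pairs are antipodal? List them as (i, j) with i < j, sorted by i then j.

α = atan 0.3 = 16.70°;  2α = 33.40°
n_0 = (+0.8036, +0.5952)
n_1 = (+0.0565, +0.9984)
n_2 = (-0.5538, +0.8326)
n_3 = (-0.1593, -0.9872)
n_4 = (+0.6673, -0.7448)
  (0,1): δ = 129.77°  ·
  (0,2): δ = 92.90°  ·
  (0,3): δ = 44.30°  ·
  (0,4): δ = 95.33°  ·
  (1,2): δ = 143.13°  ·
  (1,3): δ = 5.93°  ✓
  (1,4): δ = 45.10°  ·
  (2,3): δ = 42.80°  ·
  (2,4): δ = 8.23°  ✓
  (3,4): δ = 128.98°  ·
antipodal pairs: 2

count = 2; pairs: (1,3), (2,4)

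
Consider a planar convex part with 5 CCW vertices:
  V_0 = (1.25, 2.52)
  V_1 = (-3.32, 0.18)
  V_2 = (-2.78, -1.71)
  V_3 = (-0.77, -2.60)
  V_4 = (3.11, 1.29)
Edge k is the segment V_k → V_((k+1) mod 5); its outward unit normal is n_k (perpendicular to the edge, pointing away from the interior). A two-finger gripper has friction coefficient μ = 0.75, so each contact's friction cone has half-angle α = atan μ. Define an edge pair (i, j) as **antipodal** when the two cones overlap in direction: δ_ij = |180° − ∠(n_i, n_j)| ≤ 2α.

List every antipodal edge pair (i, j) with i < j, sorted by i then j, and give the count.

α = atan 0.75 = 36.87°;  2α = 73.74°
n_0 = (-0.4558, +0.8901)
n_1 = (-0.9615, -0.2747)
n_2 = (-0.4049, -0.9144)
n_3 = (+0.7080, -0.7062)
n_4 = (+0.5516, +0.8341)
  (0,1): δ = 101.17°  ·
  (0,2): δ = 51.00°  ✓
  (0,3): δ = 17.96°  ✓
  (0,4): δ = 119.41°  ·
  (1,2): δ = 129.83°  ·
  (1,3): δ = 60.87°  ✓
  (1,4): δ = 40.58°  ✓
  (2,3): δ = 111.04°  ·
  (2,4): δ = 9.59°  ✓
  (3,4): δ = 78.55°  ·
antipodal pairs: 5

count = 5; pairs: (0,2), (0,3), (1,3), (1,4), (2,4)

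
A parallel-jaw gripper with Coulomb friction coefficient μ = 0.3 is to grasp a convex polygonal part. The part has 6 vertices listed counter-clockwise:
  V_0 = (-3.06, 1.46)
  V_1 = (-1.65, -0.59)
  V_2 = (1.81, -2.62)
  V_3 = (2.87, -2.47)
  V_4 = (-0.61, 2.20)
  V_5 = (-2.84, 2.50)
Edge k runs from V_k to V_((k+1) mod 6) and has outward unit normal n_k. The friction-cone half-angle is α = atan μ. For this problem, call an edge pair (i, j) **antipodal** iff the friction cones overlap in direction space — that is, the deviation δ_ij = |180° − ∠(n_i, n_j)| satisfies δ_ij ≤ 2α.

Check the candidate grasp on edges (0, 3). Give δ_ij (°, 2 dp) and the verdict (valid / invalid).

α = atan 0.3 = 16.70°;  2α = 33.40°
edge 0: e_0 = (+1.41, -2.05);  n_0 = (-0.8239, -0.5667)
edge 3: e_3 = (-3.48, +4.67);  n_3 = (+0.8019, +0.5975)
∠(n_0, n_3) = 177.83°
δ = |180° − 177.83°| = 2.17°
2.17° ≤ 2α = 33.40°  →  valid

δ = 2.17°, valid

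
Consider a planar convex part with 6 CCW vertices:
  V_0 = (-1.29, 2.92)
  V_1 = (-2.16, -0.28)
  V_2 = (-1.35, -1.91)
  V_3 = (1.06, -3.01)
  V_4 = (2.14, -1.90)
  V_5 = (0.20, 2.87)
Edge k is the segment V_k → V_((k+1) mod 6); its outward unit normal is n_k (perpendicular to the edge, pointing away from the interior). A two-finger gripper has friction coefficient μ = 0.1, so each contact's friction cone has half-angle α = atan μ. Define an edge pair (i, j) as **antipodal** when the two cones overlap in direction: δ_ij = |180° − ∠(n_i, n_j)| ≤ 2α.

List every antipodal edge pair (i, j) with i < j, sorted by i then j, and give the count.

α = atan 0.1 = 5.71°;  2α = 11.42°
n_0 = (-0.9650, +0.2624)
n_1 = (-0.8955, -0.4450)
n_2 = (-0.4152, -0.9097)
n_3 = (+0.7167, -0.6974)
n_4 = (+0.9263, +0.3767)
n_5 = (+0.0335, +0.9994)
  (0,1): δ = 138.37°  ·
  (0,2): δ = 99.32°  ·
  (0,3): δ = 29.01°  ·
  (0,4): δ = 37.34°  ·
  (0,5): δ = 103.29°  ·
  (1,2): δ = 140.96°  ·
  (1,3): δ = 70.64°  ·
  (1,4): δ = 4.29°  ✓
  (1,5): δ = 61.65°  ·
  (2,3): δ = 109.68°  ·
  (2,4): δ = 43.33°  ·
  (2,5): δ = 22.61°  ·
  (3,4): δ = 113.65°  ·
  (3,5): δ = 47.71°  ·
  (4,5): δ = 114.05°  ·
antipodal pairs: 1

count = 1; pairs: (1,4)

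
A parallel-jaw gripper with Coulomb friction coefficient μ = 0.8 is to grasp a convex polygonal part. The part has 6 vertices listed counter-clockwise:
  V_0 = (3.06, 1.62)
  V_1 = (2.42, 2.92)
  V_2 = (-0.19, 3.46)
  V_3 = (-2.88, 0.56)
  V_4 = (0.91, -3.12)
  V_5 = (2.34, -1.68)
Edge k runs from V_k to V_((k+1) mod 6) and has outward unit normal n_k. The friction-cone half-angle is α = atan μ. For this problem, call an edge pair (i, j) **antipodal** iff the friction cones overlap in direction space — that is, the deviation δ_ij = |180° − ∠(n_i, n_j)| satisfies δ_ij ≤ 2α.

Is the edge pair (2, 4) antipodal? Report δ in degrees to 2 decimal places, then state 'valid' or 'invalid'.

δ = 1.95°, valid

α = atan 0.8 = 38.66°;  2α = 77.32°
edge 2: e_2 = (-2.69, -2.90);  n_2 = (-0.7332, +0.6801)
edge 4: e_4 = (+1.43, +1.44);  n_4 = (+0.7096, -0.7046)
∠(n_2, n_4) = 178.05°
δ = |180° − 178.05°| = 1.95°
1.95° ≤ 2α = 77.32°  →  valid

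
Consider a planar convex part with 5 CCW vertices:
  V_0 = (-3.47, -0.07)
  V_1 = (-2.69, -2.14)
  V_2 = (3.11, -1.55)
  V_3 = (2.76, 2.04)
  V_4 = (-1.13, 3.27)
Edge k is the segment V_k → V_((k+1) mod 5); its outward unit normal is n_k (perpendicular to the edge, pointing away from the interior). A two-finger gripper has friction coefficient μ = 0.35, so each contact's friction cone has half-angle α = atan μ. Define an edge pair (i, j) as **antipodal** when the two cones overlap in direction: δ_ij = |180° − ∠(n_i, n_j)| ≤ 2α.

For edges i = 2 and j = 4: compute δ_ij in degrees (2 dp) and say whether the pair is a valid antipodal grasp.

α = atan 0.35 = 19.29°;  2α = 38.58°
edge 2: e_2 = (-0.35, +3.59);  n_2 = (+0.9953, +0.0970)
edge 4: e_4 = (-2.34, -3.34);  n_4 = (-0.8190, +0.5738)
∠(n_2, n_4) = 139.42°
δ = |180° − 139.42°| = 40.58°
40.58° > 2α = 38.58°  →  invalid

δ = 40.58°, invalid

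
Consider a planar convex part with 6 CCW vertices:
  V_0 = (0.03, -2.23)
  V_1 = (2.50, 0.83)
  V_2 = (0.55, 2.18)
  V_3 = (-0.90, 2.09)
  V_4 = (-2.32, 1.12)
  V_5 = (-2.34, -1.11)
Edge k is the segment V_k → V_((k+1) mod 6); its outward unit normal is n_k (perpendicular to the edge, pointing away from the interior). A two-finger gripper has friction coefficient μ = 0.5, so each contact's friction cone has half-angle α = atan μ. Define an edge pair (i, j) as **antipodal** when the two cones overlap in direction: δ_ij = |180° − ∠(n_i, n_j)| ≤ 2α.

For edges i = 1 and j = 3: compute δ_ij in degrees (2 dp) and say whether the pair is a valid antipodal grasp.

δ = 110.97°, invalid

α = atan 0.5 = 26.57°;  2α = 53.13°
edge 1: e_1 = (-1.95, +1.35);  n_1 = (+0.5692, +0.8222)
edge 3: e_3 = (-1.42, -0.97);  n_3 = (-0.5641, +0.8257)
∠(n_1, n_3) = 69.03°
δ = |180° − 69.03°| = 110.97°
110.97° > 2α = 53.13°  →  invalid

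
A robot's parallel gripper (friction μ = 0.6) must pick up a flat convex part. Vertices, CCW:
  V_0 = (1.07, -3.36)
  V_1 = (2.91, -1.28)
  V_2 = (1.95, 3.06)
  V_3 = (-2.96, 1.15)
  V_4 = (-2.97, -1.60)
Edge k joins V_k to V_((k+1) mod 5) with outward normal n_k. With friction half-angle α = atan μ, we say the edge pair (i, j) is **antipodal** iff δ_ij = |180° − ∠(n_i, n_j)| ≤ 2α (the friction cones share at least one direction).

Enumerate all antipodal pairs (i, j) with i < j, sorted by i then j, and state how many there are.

α = atan 0.6 = 30.96°;  2α = 61.93°
n_0 = (+0.7490, -0.6626)
n_1 = (+0.9764, +0.2160)
n_2 = (-0.3625, +0.9320)
n_3 = (-1.0000, +0.0036)
n_4 = (-0.3994, -0.9168)
  (0,1): δ = 126.03°  ·
  (0,2): δ = 27.25°  ✓
  (0,3): δ = 41.29°  ✓
  (0,4): δ = 107.96°  ·
  (1,2): δ = 81.22°  ·
  (1,3): δ = 12.68°  ✓
  (1,4): δ = 53.99°  ✓
  (2,3): δ = 111.46°  ·
  (2,4): δ = 44.80°  ✓
  (3,4): δ = 113.33°  ·
antipodal pairs: 5

count = 5; pairs: (0,2), (0,3), (1,3), (1,4), (2,4)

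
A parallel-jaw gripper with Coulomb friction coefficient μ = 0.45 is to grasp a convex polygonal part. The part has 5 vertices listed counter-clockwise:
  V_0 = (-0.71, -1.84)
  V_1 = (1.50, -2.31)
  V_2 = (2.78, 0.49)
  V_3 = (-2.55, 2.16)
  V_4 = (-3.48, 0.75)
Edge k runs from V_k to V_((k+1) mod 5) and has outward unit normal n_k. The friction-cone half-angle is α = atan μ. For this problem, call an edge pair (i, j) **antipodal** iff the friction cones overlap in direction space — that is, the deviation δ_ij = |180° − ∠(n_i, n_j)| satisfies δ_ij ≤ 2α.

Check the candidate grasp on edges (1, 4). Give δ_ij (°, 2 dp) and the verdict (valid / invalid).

δ = 71.49°, invalid

α = atan 0.45 = 24.23°;  2α = 48.46°
edge 1: e_1 = (+1.28, +2.80);  n_1 = (+0.9095, -0.4158)
edge 4: e_4 = (+2.77, -2.59);  n_4 = (-0.6830, -0.7304)
∠(n_1, n_4) = 108.51°
δ = |180° − 108.51°| = 71.49°
71.49° > 2α = 48.46°  →  invalid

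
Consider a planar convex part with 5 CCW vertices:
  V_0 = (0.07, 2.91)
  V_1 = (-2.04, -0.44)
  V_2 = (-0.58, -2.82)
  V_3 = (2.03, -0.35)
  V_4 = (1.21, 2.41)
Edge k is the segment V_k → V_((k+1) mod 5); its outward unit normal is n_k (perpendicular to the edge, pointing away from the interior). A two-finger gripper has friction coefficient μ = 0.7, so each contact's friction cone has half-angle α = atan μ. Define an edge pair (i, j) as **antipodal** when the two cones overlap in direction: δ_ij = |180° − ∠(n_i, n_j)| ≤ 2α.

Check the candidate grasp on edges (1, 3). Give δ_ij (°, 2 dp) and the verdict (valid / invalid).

δ = 14.98°, valid

α = atan 0.7 = 34.99°;  2α = 69.98°
edge 1: e_1 = (+1.46, -2.38);  n_1 = (-0.8524, -0.5229)
edge 3: e_3 = (-0.82, +2.76);  n_3 = (+0.9586, +0.2848)
∠(n_1, n_3) = 165.02°
δ = |180° − 165.02°| = 14.98°
14.98° ≤ 2α = 69.98°  →  valid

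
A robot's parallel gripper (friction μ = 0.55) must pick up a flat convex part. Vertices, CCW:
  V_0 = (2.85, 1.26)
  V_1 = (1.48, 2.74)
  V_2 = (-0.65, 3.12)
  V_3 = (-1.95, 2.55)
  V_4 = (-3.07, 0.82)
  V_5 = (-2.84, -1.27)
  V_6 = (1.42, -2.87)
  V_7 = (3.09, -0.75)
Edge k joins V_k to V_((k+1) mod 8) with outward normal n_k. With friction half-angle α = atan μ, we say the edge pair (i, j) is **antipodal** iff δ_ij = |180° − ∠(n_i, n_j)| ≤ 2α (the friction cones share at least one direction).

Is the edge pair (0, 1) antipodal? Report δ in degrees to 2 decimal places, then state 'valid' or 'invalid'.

δ = 142.91°, invalid

α = atan 0.55 = 28.81°;  2α = 57.62°
edge 0: e_0 = (-1.37, +1.48);  n_0 = (+0.7339, +0.6793)
edge 1: e_1 = (-2.13, +0.38);  n_1 = (+0.1756, +0.9845)
∠(n_0, n_1) = 37.09°
δ = |180° − 37.09°| = 142.91°
142.91° > 2α = 57.62°  →  invalid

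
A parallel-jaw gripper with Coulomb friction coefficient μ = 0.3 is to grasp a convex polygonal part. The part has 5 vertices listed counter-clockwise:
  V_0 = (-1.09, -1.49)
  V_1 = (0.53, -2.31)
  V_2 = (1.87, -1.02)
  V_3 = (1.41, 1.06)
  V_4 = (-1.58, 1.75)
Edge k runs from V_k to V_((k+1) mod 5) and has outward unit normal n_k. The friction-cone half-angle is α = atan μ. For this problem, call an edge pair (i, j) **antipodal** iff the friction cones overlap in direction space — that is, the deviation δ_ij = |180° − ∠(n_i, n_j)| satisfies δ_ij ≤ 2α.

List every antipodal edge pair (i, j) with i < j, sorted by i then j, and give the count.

α = atan 0.3 = 16.70°;  2α = 33.40°
n_0 = (-0.4516, -0.8922)
n_1 = (+0.6935, -0.7204)
n_2 = (+0.9764, +0.2159)
n_3 = (+0.2249, +0.9744)
n_4 = (-0.9888, -0.1495)
  (0,1): δ = 109.24°  ·
  (0,2): δ = 50.68°  ·
  (0,3): δ = 13.85°  ✓
  (0,4): δ = 125.45°  ·
  (1,2): δ = 121.44°  ·
  (1,3): δ = 56.91°  ·
  (1,4): δ = 54.69°  ·
  (2,3): δ = 115.47°  ·
  (2,4): δ = 3.87°  ✓
  (3,4): δ = 68.41°  ·
antipodal pairs: 2

count = 2; pairs: (0,3), (2,4)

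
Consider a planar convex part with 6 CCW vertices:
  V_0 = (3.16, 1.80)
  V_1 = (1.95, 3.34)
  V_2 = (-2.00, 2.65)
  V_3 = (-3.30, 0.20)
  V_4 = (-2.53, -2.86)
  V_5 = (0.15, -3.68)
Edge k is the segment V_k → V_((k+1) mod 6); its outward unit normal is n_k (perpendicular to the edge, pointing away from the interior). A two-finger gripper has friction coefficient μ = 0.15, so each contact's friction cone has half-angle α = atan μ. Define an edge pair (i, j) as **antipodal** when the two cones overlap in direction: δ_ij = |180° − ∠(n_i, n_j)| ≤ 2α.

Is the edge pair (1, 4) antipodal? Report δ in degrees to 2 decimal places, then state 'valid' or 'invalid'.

δ = 26.92°, invalid

α = atan 0.15 = 8.53°;  2α = 17.06°
edge 1: e_1 = (-3.95, -0.69);  n_1 = (-0.1721, +0.9851)
edge 4: e_4 = (+2.68, -0.82);  n_4 = (-0.2926, -0.9562)
∠(n_1, n_4) = 153.08°
δ = |180° − 153.08°| = 26.92°
26.92° > 2α = 17.06°  →  invalid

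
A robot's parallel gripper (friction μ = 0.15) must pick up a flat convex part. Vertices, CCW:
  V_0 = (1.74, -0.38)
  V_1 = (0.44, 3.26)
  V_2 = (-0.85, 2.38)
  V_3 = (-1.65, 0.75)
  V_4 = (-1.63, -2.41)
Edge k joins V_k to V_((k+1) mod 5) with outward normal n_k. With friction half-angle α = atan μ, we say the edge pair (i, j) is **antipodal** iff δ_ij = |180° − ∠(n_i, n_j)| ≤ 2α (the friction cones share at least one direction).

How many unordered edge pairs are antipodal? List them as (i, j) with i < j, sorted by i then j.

count = 1; pairs: (1,4)

α = atan 0.15 = 8.53°;  2α = 17.06°
n_0 = (+0.9417, +0.3363)
n_1 = (-0.5635, +0.8261)
n_2 = (-0.8977, +0.4406)
n_3 = (-1.0000, -0.0063)
n_4 = (+0.5160, -0.8566)
  (0,1): δ = 75.35°  ·
  (0,2): δ = 45.80°  ·
  (0,3): δ = 19.29°  ·
  (0,4): δ = 101.41°  ·
  (1,2): δ = 150.44°  ·
  (1,3): δ = 123.94°  ·
  (1,4): δ = 3.24°  ✓
  (2,3): δ = 153.50°  ·
  (2,4): δ = 32.79°  ·
  (3,4): δ = 59.30°  ·
antipodal pairs: 1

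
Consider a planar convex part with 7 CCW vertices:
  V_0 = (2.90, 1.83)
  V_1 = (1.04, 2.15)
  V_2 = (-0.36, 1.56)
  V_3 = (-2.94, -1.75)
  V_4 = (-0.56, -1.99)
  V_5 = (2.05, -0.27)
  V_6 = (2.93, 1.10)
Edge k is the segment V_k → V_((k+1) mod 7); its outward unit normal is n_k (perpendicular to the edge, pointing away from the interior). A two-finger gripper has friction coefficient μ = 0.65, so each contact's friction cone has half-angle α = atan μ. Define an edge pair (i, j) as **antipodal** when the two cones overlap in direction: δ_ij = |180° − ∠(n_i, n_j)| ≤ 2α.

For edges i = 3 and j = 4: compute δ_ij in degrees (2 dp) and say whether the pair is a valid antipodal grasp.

δ = 140.86°, invalid

α = atan 0.65 = 33.02°;  2α = 66.05°
edge 3: e_3 = (+2.38, -0.24);  n_3 = (-0.1003, -0.9950)
edge 4: e_4 = (+2.61, +1.72);  n_4 = (+0.5503, -0.8350)
∠(n_3, n_4) = 39.14°
δ = |180° − 39.14°| = 140.86°
140.86° > 2α = 66.05°  →  invalid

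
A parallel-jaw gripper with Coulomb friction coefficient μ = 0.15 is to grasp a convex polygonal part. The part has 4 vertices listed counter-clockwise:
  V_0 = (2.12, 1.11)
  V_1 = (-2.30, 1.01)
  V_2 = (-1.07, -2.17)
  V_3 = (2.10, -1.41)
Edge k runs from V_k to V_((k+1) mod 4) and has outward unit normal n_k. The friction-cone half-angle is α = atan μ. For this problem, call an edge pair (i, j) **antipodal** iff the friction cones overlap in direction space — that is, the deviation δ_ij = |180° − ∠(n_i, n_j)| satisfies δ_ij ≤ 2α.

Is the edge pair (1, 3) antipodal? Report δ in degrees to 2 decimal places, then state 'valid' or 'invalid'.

δ = 21.60°, invalid

α = atan 0.15 = 8.53°;  2α = 17.06°
edge 1: e_1 = (+1.23, -3.18);  n_1 = (-0.9327, -0.3607)
edge 3: e_3 = (+0.02, +2.52);  n_3 = (+1.0000, -0.0079)
∠(n_1, n_3) = 158.40°
δ = |180° − 158.40°| = 21.60°
21.60° > 2α = 17.06°  →  invalid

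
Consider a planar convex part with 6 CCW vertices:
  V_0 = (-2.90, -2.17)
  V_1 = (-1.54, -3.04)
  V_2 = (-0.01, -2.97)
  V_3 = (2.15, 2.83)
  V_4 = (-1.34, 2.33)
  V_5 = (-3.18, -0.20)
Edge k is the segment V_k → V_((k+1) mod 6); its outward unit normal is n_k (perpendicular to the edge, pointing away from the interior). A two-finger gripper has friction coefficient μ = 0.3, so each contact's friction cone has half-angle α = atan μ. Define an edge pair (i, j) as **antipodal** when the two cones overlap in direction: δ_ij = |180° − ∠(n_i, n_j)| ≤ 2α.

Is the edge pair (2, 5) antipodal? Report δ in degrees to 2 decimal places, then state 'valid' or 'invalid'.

δ = 28.52°, valid

α = atan 0.3 = 16.70°;  2α = 33.40°
edge 2: e_2 = (+2.16, +5.80);  n_2 = (+0.9371, -0.3490)
edge 5: e_5 = (+0.28, -1.97);  n_5 = (-0.9900, -0.1407)
∠(n_2, n_5) = 151.48°
δ = |180° − 151.48°| = 28.52°
28.52° ≤ 2α = 33.40°  →  valid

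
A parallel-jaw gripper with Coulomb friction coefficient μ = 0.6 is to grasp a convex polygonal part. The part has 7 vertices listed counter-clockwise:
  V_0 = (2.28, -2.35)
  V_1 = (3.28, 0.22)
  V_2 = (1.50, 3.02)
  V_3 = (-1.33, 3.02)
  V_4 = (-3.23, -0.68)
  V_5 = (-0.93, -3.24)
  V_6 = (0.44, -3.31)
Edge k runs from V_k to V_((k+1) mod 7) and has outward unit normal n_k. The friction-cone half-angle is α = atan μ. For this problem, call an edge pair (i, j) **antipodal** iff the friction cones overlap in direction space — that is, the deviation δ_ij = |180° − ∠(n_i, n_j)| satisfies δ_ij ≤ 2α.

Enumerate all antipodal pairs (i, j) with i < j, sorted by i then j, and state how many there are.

count = 8; pairs: (0,3), (1,3), (1,4), (1,5), (2,4), (2,5), (2,6), (3,6)

α = atan 0.6 = 30.96°;  2α = 61.93°
n_0 = (+0.9319, -0.3626)
n_1 = (+0.8439, +0.5365)
n_2 = (+0.0000, +1.0000)
n_3 = (-0.8896, +0.4568)
n_4 = (-0.7439, -0.6683)
n_5 = (-0.0510, -0.9987)
n_6 = (+0.4626, -0.8866)
  (0,1): δ = 126.29°  ·
  (0,2): δ = 68.74°  ·
  (0,3): δ = 5.92°  ✓
  (0,4): δ = 63.20°  ·
  (0,5): δ = 108.34°  ·
  (0,6): δ = 138.81°  ·
  (1,2): δ = 122.44°  ·
  (1,3): δ = 59.63°  ✓
  (1,4): δ = 9.49°  ✓
  (1,5): δ = 54.63°  ✓
  (1,6): δ = 85.11°  ·
  (2,3): δ = 117.18°  ·
  (2,4): δ = 48.06°  ✓
  (2,5): δ = 2.92°  ✓
  (2,6): δ = 27.55°  ✓
  (3,4): δ = 110.88°  ·
  (3,5): δ = 65.74°  ·
  (3,6): δ = 35.27°  ✓
  (4,5): δ = 134.86°  ·
  (4,6): δ = 104.38°  ·
  (5,6): δ = 149.52°  ·
antipodal pairs: 8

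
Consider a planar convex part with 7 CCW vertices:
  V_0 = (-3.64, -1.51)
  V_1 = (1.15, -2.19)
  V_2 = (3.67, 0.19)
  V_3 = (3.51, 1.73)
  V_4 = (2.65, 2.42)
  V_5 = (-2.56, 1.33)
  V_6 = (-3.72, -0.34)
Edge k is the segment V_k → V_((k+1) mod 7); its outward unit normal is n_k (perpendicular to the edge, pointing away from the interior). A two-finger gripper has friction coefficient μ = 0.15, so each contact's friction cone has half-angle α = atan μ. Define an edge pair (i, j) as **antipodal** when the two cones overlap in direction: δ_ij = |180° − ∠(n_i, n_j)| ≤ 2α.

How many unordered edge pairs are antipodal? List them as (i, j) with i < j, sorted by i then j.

count = 2; pairs: (1,5), (2,6)

α = atan 0.15 = 8.53°;  2α = 17.06°
n_0 = (-0.1406, -0.9901)
n_1 = (+0.6866, -0.7270)
n_2 = (+0.9946, +0.1033)
n_3 = (+0.6258, +0.7800)
n_4 = (-0.2048, +0.9788)
n_5 = (-0.8213, +0.5705)
n_6 = (-0.9977, -0.0682)
  (0,1): δ = 128.56°  ·
  (0,2): δ = 75.99°  ·
  (0,3): δ = 30.66°  ·
  (0,4): δ = 19.90°  ·
  (0,5): δ = 63.30°  ·
  (0,6): δ = 101.99°  ·
  (1,2): δ = 127.43°  ·
  (1,3): δ = 82.10°  ·
  (1,4): δ = 31.55°  ·
  (1,5): δ = 11.85°  ✓
  (1,6): δ = 50.55°  ·
  (2,3): δ = 134.67°  ·
  (2,4): δ = 84.11°  ·
  (2,5): δ = 40.72°  ·
  (2,6): δ = 2.02°  ✓
  (3,4): δ = 129.44°  ·
  (3,5): δ = 86.04°  ·
  (3,6): δ = 47.35°  ·
  (4,5): δ = 136.60°  ·
  (4,6): δ = 97.91°  ·
  (5,6): δ = 141.30°  ·
antipodal pairs: 2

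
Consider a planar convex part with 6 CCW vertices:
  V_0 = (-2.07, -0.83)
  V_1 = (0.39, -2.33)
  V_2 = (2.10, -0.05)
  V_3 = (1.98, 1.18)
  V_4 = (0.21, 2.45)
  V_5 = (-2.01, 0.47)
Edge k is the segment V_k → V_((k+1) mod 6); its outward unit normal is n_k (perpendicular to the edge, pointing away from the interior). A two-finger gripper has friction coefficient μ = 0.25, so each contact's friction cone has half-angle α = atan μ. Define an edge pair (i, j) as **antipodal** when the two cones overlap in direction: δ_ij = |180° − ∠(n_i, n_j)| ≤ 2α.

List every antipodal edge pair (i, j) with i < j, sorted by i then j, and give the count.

α = atan 0.25 = 14.04°;  2α = 28.07°
n_0 = (-0.5206, -0.8538)
n_1 = (+0.8000, -0.6000)
n_2 = (+0.9953, +0.0971)
n_3 = (+0.5830, +0.8125)
n_4 = (-0.6656, +0.7463)
n_5 = (-0.9989, +0.0461)
  (0,1): δ = 95.50°  ·
  (0,2): δ = 53.05°  ·
  (0,3): δ = 4.29°  ✓
  (0,4): δ = 73.10°  ·
  (0,5): δ = 118.73°  ·
  (1,2): δ = 137.56°  ·
  (1,3): δ = 88.79°  ·
  (1,4): δ = 11.40°  ✓
  (1,5): δ = 34.23°  ·
  (2,3): δ = 131.23°  ·
  (2,4): δ = 53.84°  ·
  (2,5): δ = 8.21°  ✓
  (3,4): δ = 102.61°  ·
  (3,5): δ = 56.98°  ·
  (4,5): δ = 134.37°  ·
antipodal pairs: 3

count = 3; pairs: (0,3), (1,4), (2,5)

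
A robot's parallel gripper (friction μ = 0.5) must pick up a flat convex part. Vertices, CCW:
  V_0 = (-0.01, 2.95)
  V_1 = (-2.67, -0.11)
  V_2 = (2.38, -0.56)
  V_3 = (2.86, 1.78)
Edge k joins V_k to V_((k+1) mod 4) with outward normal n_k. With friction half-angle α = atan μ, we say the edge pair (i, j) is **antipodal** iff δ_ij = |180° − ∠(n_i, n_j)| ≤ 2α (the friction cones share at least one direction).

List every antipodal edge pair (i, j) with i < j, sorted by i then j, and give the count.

α = atan 0.5 = 26.57°;  2α = 53.13°
n_0 = (-0.7547, +0.6561)
n_1 = (-0.0888, -0.9961)
n_2 = (+0.9796, -0.2009)
n_3 = (+0.3775, +0.9260)
  (0,1): δ = 54.09°  ·
  (0,2): δ = 29.41°  ✓
  (0,3): δ = 108.82°  ·
  (1,2): δ = 96.50°  ·
  (1,3): δ = 17.09°  ✓
  (2,3): δ = 100.59°  ·
antipodal pairs: 2

count = 2; pairs: (0,2), (1,3)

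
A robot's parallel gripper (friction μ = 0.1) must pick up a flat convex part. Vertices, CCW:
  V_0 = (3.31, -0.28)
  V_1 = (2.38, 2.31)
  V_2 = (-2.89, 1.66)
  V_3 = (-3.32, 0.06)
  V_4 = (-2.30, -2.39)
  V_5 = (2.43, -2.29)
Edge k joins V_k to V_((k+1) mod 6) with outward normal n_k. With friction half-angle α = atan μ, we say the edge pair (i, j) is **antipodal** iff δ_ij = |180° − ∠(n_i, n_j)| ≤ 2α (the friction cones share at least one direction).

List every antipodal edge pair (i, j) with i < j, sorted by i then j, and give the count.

count = 3; pairs: (0,3), (1,4), (2,5)

α = atan 0.1 = 5.71°;  2α = 11.42°
n_0 = (+0.9412, +0.3379)
n_1 = (-0.1224, +0.9925)
n_2 = (-0.9657, +0.2595)
n_3 = (-0.9232, -0.3843)
n_4 = (+0.0211, -0.9998)
n_5 = (+0.9161, -0.4011)
  (0,1): δ = 102.72°  ·
  (0,2): δ = 34.79°  ·
  (0,3): δ = 2.85°  ✓
  (0,4): δ = 71.46°  ·
  (0,5): δ = 136.60°  ·
  (1,2): δ = 112.07°  ·
  (1,3): δ = 74.43°  ·
  (1,4): δ = 5.82°  ✓
  (1,5): δ = 59.32°  ·
  (2,3): δ = 142.35°  ·
  (2,4): δ = 73.75°  ·
  (2,5): δ = 8.60°  ✓
  (3,4): δ = 111.39°  ·
  (3,5): δ = 46.25°  ·
  (4,5): δ = 114.86°  ·
antipodal pairs: 3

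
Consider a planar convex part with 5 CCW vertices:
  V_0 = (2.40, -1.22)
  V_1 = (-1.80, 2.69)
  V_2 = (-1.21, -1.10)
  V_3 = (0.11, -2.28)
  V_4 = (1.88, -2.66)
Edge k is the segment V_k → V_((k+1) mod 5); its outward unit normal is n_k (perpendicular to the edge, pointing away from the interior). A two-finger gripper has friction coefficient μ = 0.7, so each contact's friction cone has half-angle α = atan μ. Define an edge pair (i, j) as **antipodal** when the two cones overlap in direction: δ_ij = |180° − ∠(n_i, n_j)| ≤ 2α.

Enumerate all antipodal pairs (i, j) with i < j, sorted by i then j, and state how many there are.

α = atan 0.7 = 34.99°;  2α = 69.98°
n_0 = (+0.6814, +0.7319)
n_1 = (-0.9881, -0.1538)
n_2 = (-0.6665, -0.7455)
n_3 = (-0.2099, -0.9777)
n_4 = (+0.9406, -0.3396)
  (0,1): δ = 38.20°  ✓
  (0,2): δ = 1.16°  ✓
  (0,3): δ = 30.84°  ✓
  (0,4): δ = 113.10°  ·
  (1,2): δ = 140.64°  ·
  (1,3): δ = 110.97°  ·
  (1,4): δ = 28.70°  ✓
  (2,3): δ = 150.32°  ·
  (2,4): δ = 68.06°  ✓
  (3,4): δ = 97.74°  ·
antipodal pairs: 5

count = 5; pairs: (0,1), (0,2), (0,3), (1,4), (2,4)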